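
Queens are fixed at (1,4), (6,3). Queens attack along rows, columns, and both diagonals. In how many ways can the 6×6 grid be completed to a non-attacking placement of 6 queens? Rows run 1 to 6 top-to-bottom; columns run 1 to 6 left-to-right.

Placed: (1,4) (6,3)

Branch on row 2: col 1 → 1; col 2 → 0; col 6 → 0.
Sum: 1 + 0 + 0 = 1.

1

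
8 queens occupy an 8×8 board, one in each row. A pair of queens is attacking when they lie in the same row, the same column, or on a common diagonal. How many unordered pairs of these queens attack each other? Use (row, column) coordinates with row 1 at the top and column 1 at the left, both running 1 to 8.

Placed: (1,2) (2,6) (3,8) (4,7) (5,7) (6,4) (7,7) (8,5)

4

Same column: (4,7)–(5,7) (column 7); (4,7)–(7,7) (column 7); (5,7)–(7,7) (column 7).
Same diagonal: (3,8)–(4,7) (|3−4| = |8−7| = 1).
Total attacking pairs: 4.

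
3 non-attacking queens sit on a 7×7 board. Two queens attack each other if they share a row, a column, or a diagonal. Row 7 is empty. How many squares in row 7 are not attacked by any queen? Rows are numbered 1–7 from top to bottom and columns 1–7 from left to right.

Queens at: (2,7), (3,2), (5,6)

3

(2,7) attacks row 7 at column 7 and diagonals 2.
(3,2) attacks row 7 at column 2 and diagonals 6.
(5,6) attacks row 7 at column 6 and diagonals 4.
Attacked columns: {2, 4, 6, 7}. Safe: {1, 3, 5}.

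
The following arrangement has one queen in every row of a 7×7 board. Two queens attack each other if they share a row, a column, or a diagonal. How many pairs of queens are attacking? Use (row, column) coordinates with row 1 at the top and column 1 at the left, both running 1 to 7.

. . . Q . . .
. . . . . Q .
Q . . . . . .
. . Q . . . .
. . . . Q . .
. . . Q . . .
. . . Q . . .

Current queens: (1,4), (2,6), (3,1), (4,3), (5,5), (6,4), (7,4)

5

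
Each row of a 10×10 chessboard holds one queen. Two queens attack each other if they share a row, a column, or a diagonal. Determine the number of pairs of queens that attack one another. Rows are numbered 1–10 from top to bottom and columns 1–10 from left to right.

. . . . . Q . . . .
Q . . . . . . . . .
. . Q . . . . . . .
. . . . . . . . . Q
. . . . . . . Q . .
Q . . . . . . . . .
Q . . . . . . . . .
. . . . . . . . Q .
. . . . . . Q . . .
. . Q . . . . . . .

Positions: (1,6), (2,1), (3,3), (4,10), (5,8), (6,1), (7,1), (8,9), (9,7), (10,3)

Same column: (2,1)–(6,1) (column 1); (2,1)–(7,1) (column 1); (3,3)–(10,3) (column 3); (6,1)–(7,1) (column 1).
Same diagonal: (1,6)–(6,1) (|1−6| = |6−1| = 5); (5,8)–(10,3) (|5−10| = |8−3| = 5).
Total attacking pairs: 6.

6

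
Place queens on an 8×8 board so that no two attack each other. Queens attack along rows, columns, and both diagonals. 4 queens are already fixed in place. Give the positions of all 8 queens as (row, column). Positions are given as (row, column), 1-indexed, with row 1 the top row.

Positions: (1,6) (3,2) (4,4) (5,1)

(1,6) (2,8) (3,2) (4,4) (5,1) (6,7) (7,5) (8,3)

Row 2: attacked by (1,6)→{5,6,7}; (3,2)→{1,2,3}; (4,4)→{2,4,6}; (5,1)→{1,4}. Safe: 8. Place at column 8.
Row 6: attacked by (1,6)→{1,6}; (2,8)→{4,8}; (3,2)→{2,5}; (4,4)→{2,4,6}; (5,1)→{1,2}. Safe: 3, 7. Place at column 7.
Row 7: attacked by (1,6)→{6}; (2,8)→{3,8}; (3,2)→{2,6}; (4,4)→{1,4,7}; (5,1)→{1,3}; (6,7)→{6,7,8}. Safe: 5. Place at column 5.
Row 8: attacked by (1,6)→{6}; (2,8)→{2,8}; (3,2)→{2,7}; (4,4)→{4,8}; (5,1)→{1,4}; (6,7)→{5,7}; (7,5)→{4,5,6}. Safe: 3. Place at column 3.
Columns [6, 8, 2, 4, 1, 7, 5, 3], r−c [-5, -6, 1, 0, 4, -1, 2, 5], r+c [7, 10, 5, 8, 6, 13, 12, 11] are all distinct, so no two queens attack.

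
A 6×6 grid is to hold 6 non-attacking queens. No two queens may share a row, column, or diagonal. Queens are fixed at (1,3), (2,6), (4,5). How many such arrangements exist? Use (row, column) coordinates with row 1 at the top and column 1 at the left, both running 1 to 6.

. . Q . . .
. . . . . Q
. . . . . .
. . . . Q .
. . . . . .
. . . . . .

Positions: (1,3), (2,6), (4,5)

Branch on row 3: col 2 → 1.
Sum: 1 = 1.

1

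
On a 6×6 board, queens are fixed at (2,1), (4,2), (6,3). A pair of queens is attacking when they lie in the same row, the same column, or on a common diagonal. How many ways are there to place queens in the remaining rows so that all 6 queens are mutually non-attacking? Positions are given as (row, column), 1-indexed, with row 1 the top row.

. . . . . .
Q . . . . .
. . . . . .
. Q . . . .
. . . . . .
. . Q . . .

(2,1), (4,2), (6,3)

Branch on row 1: col 4 → 1; col 6 → 0.
Sum: 1 + 0 = 1.

1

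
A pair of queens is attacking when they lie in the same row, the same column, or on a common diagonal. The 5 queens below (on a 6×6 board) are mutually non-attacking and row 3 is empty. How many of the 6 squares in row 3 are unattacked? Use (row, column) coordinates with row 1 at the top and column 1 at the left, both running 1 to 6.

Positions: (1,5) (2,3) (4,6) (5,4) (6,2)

1

(1,5) attacks row 3 at column 5 and diagonals 3.
(2,3) attacks row 3 at column 3 and diagonals 2, 4.
(4,6) attacks row 3 at column 6 and diagonals 5.
(5,4) attacks row 3 at column 4 and diagonals 2, 6.
(6,2) attacks row 3 at column 2 and diagonals 5.
Attacked columns: {2, 3, 4, 5, 6}. Safe: {1}.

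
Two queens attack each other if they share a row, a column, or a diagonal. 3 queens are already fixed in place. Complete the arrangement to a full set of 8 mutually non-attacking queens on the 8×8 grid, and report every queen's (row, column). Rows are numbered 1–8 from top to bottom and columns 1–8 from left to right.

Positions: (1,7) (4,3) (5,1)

(1,7) (2,2) (3,6) (4,3) (5,1) (6,4) (7,8) (8,5)

Row 2: attacked by (1,7)→{6,7,8}; (4,3)→{1,3,5}; (5,1)→{1,4}. Safe: 2. Place at column 2.
Row 3: attacked by (1,7)→{5,7}; (2,2)→{1,2,3}; (4,3)→{2,3,4}; (5,1)→{1,3}. Safe: 6, 8. Place at column 6.
Row 6: attacked by (1,7)→{2,7}; (2,2)→{2,6}; (3,6)→{3,6}; (4,3)→{1,3,5}; (5,1)→{1,2}. Safe: 4, 8. Place at column 4.
Row 7: attacked by (1,7)→{1,7}; (2,2)→{2,7}; (3,6)→{2,6}; (4,3)→{3,6}; (5,1)→{1,3}; (6,4)→{3,4,5}. Safe: 8. Place at column 8.
Row 8: attacked by (1,7)→{7}; (2,2)→{2,8}; (3,6)→{1,6}; (4,3)→{3,7}; (5,1)→{1,4}; (6,4)→{2,4,6}; (7,8)→{7,8}. Safe: 5. Place at column 5.
Columns [7, 2, 6, 3, 1, 4, 8, 5], r−c [-6, 0, -3, 1, 4, 2, -1, 3], r+c [8, 4, 9, 7, 6, 10, 15, 13] are all distinct, so no two queens attack.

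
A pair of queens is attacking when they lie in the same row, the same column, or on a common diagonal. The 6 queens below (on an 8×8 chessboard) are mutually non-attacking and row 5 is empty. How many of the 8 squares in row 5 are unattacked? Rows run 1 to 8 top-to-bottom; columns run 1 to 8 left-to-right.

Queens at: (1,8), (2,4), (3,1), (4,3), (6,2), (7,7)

(1,8) attacks row 5 at column 8 and diagonals 4.
(2,4) attacks row 5 at column 4 and diagonals 1, 7.
(3,1) attacks row 5 at column 1 and diagonals 3.
(4,3) attacks row 5 at column 3 and diagonals 2, 4.
(6,2) attacks row 5 at column 2 and diagonals 1, 3.
(7,7) attacks row 5 at column 7 and diagonals 5.
Attacked columns: {1, 2, 3, 4, 5, 7, 8}. Safe: {6}.

1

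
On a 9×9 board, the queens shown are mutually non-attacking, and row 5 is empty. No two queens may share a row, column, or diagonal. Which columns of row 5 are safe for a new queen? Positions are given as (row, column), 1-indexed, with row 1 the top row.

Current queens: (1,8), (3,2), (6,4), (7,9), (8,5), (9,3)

(1,8) attacks row 5 at column 8 and diagonals 4.
(3,2) attacks row 5 at column 2 and diagonals 4.
(6,4) attacks row 5 at column 4 and diagonals 3, 5.
(7,9) attacks row 5 at column 9 and diagonals 7.
(8,5) attacks row 5 at column 5 and diagonals 2, 8.
(9,3) attacks row 5 at column 3 and diagonals 7.
Attacked columns: {2, 3, 4, 5, 7, 8, 9}. Safe: {1, 6}.

columns 1, 6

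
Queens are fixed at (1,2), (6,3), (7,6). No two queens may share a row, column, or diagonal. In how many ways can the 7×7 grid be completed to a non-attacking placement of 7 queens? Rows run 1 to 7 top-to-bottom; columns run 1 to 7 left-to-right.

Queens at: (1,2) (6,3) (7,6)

3

Branch on row 2: col 4 → 1; col 5 → 2.
Sum: 1 + 2 = 3.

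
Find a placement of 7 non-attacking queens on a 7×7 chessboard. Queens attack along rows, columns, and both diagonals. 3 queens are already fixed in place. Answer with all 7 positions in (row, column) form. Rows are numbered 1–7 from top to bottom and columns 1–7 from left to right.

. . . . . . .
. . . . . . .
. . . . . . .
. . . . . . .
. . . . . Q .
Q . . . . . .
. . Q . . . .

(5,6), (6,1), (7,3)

(1,4) (2,7) (3,5) (4,2) (5,6) (6,1) (7,3)

Row 1: attacked by (5,6)→{2,6}; (6,1)→{1,6}; (7,3)→{3}. Safe: 4, 5, 7. Place at column 4.
Row 2: attacked by (1,4)→{3,4,5}; (5,6)→{3,6}; (6,1)→{1,5}; (7,3)→{3}. Safe: 2, 7. Place at column 7.
Row 3: attacked by (1,4)→{2,4,6}; (2,7)→{6,7}; (5,6)→{4,6}; (6,1)→{1,4}; (7,3)→{3,7}. Safe: 5. Place at column 5.
Row 4: attacked by (1,4)→{1,4,7}; (2,7)→{5,7}; (3,5)→{4,5,6}; (5,6)→{5,6,7}; (6,1)→{1,3}; (7,3)→{3,6}. Safe: 2. Place at column 2.
Columns [4, 7, 5, 2, 6, 1, 3], r−c [-3, -5, -2, 2, -1, 5, 4], r+c [5, 9, 8, 6, 11, 7, 10] are all distinct, so no two queens attack.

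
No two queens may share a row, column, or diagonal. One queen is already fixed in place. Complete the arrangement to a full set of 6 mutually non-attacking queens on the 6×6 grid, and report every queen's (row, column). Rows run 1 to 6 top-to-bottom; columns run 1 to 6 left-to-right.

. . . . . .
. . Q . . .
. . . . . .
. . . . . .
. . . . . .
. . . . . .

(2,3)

Row 1: attacked by (2,3)→{2,3,4}. Safe: 1, 5, 6. Place at column 5.
Row 3: attacked by (1,5)→{3,5}; (2,3)→{2,3,4}. Safe: 1, 6. Place at column 1.
Row 4: attacked by (1,5)→{2,5}; (2,3)→{1,3,5}; (3,1)→{1,2}. Safe: 4, 6. Place at column 6.
Row 5: attacked by (1,5)→{1,5}; (2,3)→{3,6}; (3,1)→{1,3}; (4,6)→{5,6}. Safe: 2, 4. Place at column 4.
Row 6: attacked by (1,5)→{5}; (2,3)→{3}; (3,1)→{1,4}; (4,6)→{4,6}; (5,4)→{3,4,5}. Safe: 2. Place at column 2.
Columns [5, 3, 1, 6, 4, 2], r−c [-4, -1, 2, -2, 1, 4], r+c [6, 5, 4, 10, 9, 8] are all distinct, so no two queens attack.

(1,5) (2,3) (3,1) (4,6) (5,4) (6,2)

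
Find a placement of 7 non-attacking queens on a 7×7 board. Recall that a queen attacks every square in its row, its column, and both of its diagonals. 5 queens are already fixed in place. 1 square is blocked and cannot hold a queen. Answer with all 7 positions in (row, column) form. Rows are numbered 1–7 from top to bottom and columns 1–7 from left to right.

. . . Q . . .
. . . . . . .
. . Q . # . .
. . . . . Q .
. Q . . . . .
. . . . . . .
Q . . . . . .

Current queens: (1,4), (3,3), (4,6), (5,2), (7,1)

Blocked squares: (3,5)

Row 2: attacked by (1,4)→{3,4,5}; (3,3)→{2,3,4}; (4,6)→{4,6}; (5,2)→{2,5}; (7,1)→{1,6}. Safe: 7. Place at column 7.
Row 6: attacked by (1,4)→{4}; (2,7)→{3,7}; (3,3)→{3,6}; (4,6)→{4,6}; (5,2)→{1,2,3}; (7,1)→{1,2}. Safe: 5. Place at column 5.
Columns [4, 7, 3, 6, 2, 5, 1], r−c [-3, -5, 0, -2, 3, 1, 6], r+c [5, 9, 6, 10, 7, 11, 8] are all distinct, so no two queens attack.

(1,4) (2,7) (3,3) (4,6) (5,2) (6,5) (7,1)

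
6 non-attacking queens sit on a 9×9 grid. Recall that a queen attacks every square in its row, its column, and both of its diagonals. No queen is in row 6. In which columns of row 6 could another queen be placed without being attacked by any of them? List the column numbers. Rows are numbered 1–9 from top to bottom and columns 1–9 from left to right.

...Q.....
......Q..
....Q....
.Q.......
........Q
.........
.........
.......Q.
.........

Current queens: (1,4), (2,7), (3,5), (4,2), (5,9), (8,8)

(1,4) attacks row 6 at column 4 and diagonals 9.
(2,7) attacks row 6 at column 7 and diagonals 3.
(3,5) attacks row 6 at column 5 and diagonals 2, 8.
(4,2) attacks row 6 at column 2 and diagonals 4.
(5,9) attacks row 6 at column 9 and diagonals 8.
(8,8) attacks row 6 at column 8 and diagonals 6.
Attacked columns: {2, 3, 4, 5, 6, 7, 8, 9}. Safe: {1}.

columns 1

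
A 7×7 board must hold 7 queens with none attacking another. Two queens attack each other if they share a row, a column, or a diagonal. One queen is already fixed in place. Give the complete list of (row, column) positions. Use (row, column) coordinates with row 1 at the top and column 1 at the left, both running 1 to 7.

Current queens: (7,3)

(1,6) (2,2) (3,5) (4,1) (5,4) (6,7) (7,3)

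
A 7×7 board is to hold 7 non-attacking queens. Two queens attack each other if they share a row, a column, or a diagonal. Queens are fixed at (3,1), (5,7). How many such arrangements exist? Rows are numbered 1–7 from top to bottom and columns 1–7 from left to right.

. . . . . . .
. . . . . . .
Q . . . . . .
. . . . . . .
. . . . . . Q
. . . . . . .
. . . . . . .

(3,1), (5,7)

Branch on row 1: col 2 → 1; col 4 → 0; col 5 → 0; col 6 → 1.
Sum: 1 + 0 + 0 + 1 = 2.

2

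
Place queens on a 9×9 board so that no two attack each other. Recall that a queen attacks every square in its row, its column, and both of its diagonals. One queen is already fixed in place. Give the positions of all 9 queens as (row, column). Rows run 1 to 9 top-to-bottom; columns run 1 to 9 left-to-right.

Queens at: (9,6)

Row 1: attacked by (9,6)→{6}. Safe: 1, 2, 3, 4, 5, 7, 8, 9. Place at column 3.
Row 2: attacked by (1,3)→{2,3,4}; (9,6)→{6}. Safe: 1, 5, 7, 8, 9. Place at column 8.
Row 3: attacked by (1,3)→{1,3,5}; (2,8)→{7,8,9}; (9,6)→{6}. Safe: 2, 4. Place at column 4.
Row 4: attacked by (1,3)→{3,6}; (2,8)→{6,8}; (3,4)→{3,4,5}; (9,6)→{1,6}. Safe: 2, 7, 9. Place at column 7.
Row 5: attacked by (1,3)→{3,7}; (2,8)→{5,8}; (3,4)→{2,4,6}; (4,7)→{6,7,8}; (9,6)→{2,6}. Safe: 1, 9. Place at column 9.
Row 6: attacked by (1,3)→{3,8}; (2,8)→{4,8}; (3,4)→{1,4,7}; (4,7)→{5,7,9}; (5,9)→{8,9}; (9,6)→{3,6,9}. Safe: 2. Place at column 2.
Row 7: attacked by (1,3)→{3,9}; (2,8)→{3,8}; (3,4)→{4,8}; (4,7)→{4,7}; (5,9)→{7,9}; (6,2)→{1,2,3}; (9,6)→{4,6,8}. Safe: 5. Place at column 5.
Row 8: attacked by (1,3)→{3}; (2,8)→{2,8}; (3,4)→{4,9}; (4,7)→{3,7}; (5,9)→{6,9}; (6,2)→{2,4}; (7,5)→{4,5,6}; (9,6)→{5,6,7}. Safe: 1. Place at column 1.
Columns [3, 8, 4, 7, 9, 2, 5, 1, 6], r−c [-2, -6, -1, -3, -4, 4, 2, 7, 3], r+c [4, 10, 7, 11, 14, 8, 12, 9, 15] are all distinct, so no two queens attack.

(1,3) (2,8) (3,4) (4,7) (5,9) (6,2) (7,5) (8,1) (9,6)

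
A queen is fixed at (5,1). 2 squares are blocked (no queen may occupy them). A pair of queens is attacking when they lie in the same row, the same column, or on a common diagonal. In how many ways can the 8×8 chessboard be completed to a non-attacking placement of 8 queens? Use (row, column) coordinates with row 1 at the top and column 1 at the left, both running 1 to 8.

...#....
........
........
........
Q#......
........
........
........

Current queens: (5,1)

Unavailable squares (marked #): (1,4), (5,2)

Branch on row 1: col 2 → 3; col 3 → 4; col 6 → 4; col 7 → 1; col 8 → 1.
Sum: 3 + 4 + 4 + 1 + 1 = 13.

13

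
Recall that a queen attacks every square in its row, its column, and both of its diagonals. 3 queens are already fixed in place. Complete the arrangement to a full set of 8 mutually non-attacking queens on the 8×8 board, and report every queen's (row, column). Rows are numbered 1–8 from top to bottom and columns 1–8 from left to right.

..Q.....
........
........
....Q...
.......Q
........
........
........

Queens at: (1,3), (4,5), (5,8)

Row 2: attacked by (1,3)→{2,3,4}; (4,5)→{3,5,7}; (5,8)→{5,8}. Safe: 1, 6. Place at column 6.
Row 3: attacked by (1,3)→{1,3,5}; (2,6)→{5,6,7}; (4,5)→{4,5,6}; (5,8)→{6,8}. Safe: 2. Place at column 2.
Row 6: attacked by (1,3)→{3,8}; (2,6)→{2,6}; (3,2)→{2,5}; (4,5)→{3,5,7}; (5,8)→{7,8}. Safe: 1, 4. Place at column 1.
Row 7: attacked by (1,3)→{3}; (2,6)→{1,6}; (3,2)→{2,6}; (4,5)→{2,5,8}; (5,8)→{6,8}; (6,1)→{1,2}. Safe: 4, 7. Place at column 7.
Row 8: attacked by (1,3)→{3}; (2,6)→{6}; (3,2)→{2,7}; (4,5)→{1,5}; (5,8)→{5,8}; (6,1)→{1,3}; (7,7)→{6,7,8}. Safe: 4. Place at column 4.
Columns [3, 6, 2, 5, 8, 1, 7, 4], r−c [-2, -4, 1, -1, -3, 5, 0, 4], r+c [4, 8, 5, 9, 13, 7, 14, 12] are all distinct, so no two queens attack.

(1,3) (2,6) (3,2) (4,5) (5,8) (6,1) (7,7) (8,4)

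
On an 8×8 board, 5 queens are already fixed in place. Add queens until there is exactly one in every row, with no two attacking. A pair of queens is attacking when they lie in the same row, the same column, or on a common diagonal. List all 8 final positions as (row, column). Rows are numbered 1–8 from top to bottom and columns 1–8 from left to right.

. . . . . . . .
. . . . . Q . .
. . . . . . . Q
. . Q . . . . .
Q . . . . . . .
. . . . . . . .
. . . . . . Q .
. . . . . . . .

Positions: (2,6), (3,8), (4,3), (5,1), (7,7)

Row 1: attacked by (2,6)→{5,6,7}; (3,8)→{6,8}; (4,3)→{3,6}; (5,1)→{1,5}; (7,7)→{1,7}. Safe: 2, 4. Place at column 2.
Row 6: attacked by (1,2)→{2,7}; (2,6)→{2,6}; (3,8)→{5,8}; (4,3)→{1,3,5}; (5,1)→{1,2}; (7,7)→{6,7,8}. Safe: 4. Place at column 4.
Row 8: attacked by (1,2)→{2}; (2,6)→{6}; (3,8)→{3,8}; (4,3)→{3,7}; (5,1)→{1,4}; (6,4)→{2,4,6}; (7,7)→{6,7,8}. Safe: 5. Place at column 5.
Columns [2, 6, 8, 3, 1, 4, 7, 5], r−c [-1, -4, -5, 1, 4, 2, 0, 3], r+c [3, 8, 11, 7, 6, 10, 14, 13] are all distinct, so no two queens attack.

(1,2) (2,6) (3,8) (4,3) (5,1) (6,4) (7,7) (8,5)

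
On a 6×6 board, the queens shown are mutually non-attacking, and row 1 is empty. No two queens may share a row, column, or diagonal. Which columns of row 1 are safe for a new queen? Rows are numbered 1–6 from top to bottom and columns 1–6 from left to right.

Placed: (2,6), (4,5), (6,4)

columns 1, 3

(2,6) attacks row 1 at column 6 and diagonals 5.
(4,5) attacks row 1 at column 5 and diagonals 2.
(6,4) attacks row 1 at column 4.
Attacked columns: {2, 4, 5, 6}. Safe: {1, 3}.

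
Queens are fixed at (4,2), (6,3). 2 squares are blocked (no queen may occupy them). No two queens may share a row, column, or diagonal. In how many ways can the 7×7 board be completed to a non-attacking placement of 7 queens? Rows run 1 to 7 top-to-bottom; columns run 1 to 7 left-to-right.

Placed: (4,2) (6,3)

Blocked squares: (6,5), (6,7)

Branch on row 1: col 1 → 0; col 4 → 1; col 6 → 0; col 7 → 0.
Sum: 0 + 1 + 0 + 0 = 1.

1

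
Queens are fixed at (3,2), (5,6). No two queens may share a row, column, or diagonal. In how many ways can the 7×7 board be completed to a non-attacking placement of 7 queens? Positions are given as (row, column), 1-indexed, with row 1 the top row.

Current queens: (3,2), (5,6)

2

Branch on row 1: col 1 → 0; col 3 → 1; col 5 → 1; col 7 → 0.
Sum: 0 + 1 + 1 + 0 = 2.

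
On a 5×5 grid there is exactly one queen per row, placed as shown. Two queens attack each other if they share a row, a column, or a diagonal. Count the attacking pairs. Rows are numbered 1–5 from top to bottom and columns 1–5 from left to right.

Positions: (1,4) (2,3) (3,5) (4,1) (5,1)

Same column: (4,1)–(5,1) (column 1).
Same diagonal: (1,4)–(2,3) (|1−2| = |4−3| = 1); (1,4)–(4,1) (|1−4| = |4−1| = 3); (2,3)–(4,1) (|2−4| = |3−1| = 2).
Total attacking pairs: 4.

4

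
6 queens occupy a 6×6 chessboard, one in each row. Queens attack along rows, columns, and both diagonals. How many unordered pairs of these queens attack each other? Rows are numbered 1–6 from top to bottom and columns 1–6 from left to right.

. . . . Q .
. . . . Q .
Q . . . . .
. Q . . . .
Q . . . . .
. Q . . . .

Same column: (1,5)–(2,5) (column 5); (3,1)–(5,1) (column 1); (4,2)–(6,2) (column 2).
Same diagonal: (1,5)–(4,2) (|1−4| = |5−2| = 3); (1,5)–(5,1) (|1−5| = |5−1| = 4); (3,1)–(4,2) (|3−4| = |1−2| = 1); (4,2)–(5,1) (|4−5| = |2−1| = 1); (5,1)–(6,2) (|5−6| = |1−2| = 1).
Total attacking pairs: 8.

8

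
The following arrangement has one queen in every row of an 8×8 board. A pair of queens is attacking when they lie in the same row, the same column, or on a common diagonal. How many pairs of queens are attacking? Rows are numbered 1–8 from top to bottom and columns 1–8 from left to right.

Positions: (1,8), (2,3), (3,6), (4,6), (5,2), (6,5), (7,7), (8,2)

4

Same column: (3,6)–(4,6) (column 6); (5,2)–(8,2) (column 2).
Same diagonal: (1,8)–(3,6) (|1−3| = |8−6| = 2); (4,6)–(8,2) (|4−8| = |6−2| = 4).
Total attacking pairs: 4.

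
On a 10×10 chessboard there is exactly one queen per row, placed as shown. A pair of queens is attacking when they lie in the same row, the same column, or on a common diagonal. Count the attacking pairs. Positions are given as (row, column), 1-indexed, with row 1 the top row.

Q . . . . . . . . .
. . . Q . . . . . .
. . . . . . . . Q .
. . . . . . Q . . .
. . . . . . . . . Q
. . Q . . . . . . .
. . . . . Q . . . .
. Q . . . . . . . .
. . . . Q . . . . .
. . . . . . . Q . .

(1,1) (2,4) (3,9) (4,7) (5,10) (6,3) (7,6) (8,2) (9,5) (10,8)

0

All columns are distinct and no two queens satisfy |Δrow| = |Δcol|, so no pair attacks.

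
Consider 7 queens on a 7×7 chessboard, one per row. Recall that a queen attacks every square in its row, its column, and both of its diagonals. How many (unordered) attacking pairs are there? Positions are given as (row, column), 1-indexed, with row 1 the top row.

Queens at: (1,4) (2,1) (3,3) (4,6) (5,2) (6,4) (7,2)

3

Same column: (1,4)–(6,4) (column 4); (5,2)–(7,2) (column 2).
Same diagonal: (4,6)–(6,4) (|4−6| = |6−4| = 2).
Total attacking pairs: 3.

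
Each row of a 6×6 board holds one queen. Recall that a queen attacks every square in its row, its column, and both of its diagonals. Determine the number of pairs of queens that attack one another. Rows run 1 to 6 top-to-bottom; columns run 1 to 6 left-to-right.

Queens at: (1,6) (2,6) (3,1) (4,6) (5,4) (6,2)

4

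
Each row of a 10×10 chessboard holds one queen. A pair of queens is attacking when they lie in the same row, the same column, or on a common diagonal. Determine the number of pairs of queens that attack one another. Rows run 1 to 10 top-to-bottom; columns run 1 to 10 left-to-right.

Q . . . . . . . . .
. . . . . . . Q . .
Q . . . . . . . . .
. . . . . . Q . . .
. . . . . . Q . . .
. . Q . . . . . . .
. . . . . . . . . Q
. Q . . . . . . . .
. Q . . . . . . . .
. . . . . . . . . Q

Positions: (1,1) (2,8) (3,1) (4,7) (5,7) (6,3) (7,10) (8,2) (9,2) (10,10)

8

Same column: (1,1)–(3,1) (column 1); (4,7)–(5,7) (column 7); (7,10)–(10,10) (column 10); (8,2)–(9,2) (column 2).
Same diagonal: (1,1)–(10,10) (|1−10| = |1−10| = 9); (2,8)–(8,2) (|2−8| = |8−2| = 6); (4,7)–(7,10) (|4−7| = |7−10| = 3); (4,7)–(9,2) (|4−9| = |7−2| = 5).
Total attacking pairs: 8.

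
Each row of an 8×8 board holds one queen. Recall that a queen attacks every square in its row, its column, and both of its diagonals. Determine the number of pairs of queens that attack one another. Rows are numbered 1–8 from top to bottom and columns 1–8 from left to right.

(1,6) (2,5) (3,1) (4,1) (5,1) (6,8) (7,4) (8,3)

Same column: (3,1)–(4,1) (column 1); (3,1)–(5,1) (column 1); (4,1)–(5,1) (column 1).
Same diagonal: (1,6)–(2,5) (|1−2| = |6−5| = 1); (4,1)–(7,4) (|4−7| = |1−4| = 3); (7,4)–(8,3) (|7−8| = |4−3| = 1).
Total attacking pairs: 6.

6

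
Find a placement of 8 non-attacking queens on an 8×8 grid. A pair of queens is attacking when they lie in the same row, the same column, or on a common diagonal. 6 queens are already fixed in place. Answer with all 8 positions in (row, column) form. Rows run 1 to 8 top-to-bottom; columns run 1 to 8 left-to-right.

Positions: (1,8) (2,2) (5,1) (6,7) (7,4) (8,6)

(1,8) (2,2) (3,5) (4,3) (5,1) (6,7) (7,4) (8,6)

Row 3: attacked by (1,8)→{6,8}; (2,2)→{1,2,3}; (5,1)→{1,3}; (6,7)→{4,7}; (7,4)→{4,8}; (8,6)→{1,6}. Safe: 5. Place at column 5.
Row 4: attacked by (1,8)→{5,8}; (2,2)→{2,4}; (3,5)→{4,5,6}; (5,1)→{1,2}; (6,7)→{5,7}; (7,4)→{1,4,7}; (8,6)→{2,6}. Safe: 3. Place at column 3.
Columns [8, 2, 5, 3, 1, 7, 4, 6], r−c [-7, 0, -2, 1, 4, -1, 3, 2], r+c [9, 4, 8, 7, 6, 13, 11, 14] are all distinct, so no two queens attack.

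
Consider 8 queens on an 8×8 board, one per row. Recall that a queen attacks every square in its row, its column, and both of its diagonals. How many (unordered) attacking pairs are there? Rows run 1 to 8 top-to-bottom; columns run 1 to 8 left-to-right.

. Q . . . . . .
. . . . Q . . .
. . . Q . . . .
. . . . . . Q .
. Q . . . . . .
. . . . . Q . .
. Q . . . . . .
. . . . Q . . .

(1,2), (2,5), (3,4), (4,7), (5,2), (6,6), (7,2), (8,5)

10

Same column: (1,2)–(5,2) (column 2); (1,2)–(7,2) (column 2); (2,5)–(8,5) (column 5); (5,2)–(7,2) (column 2).
Same diagonal: (1,2)–(3,4) (|1−3| = |2−4| = 2); (2,5)–(3,4) (|2−3| = |5−4| = 1); (2,5)–(4,7) (|2−4| = |5−7| = 2); (2,5)–(5,2) (|2−5| = |5−2| = 3); (3,4)–(5,2) (|3−5| = |4−2| = 2); (5,2)–(8,5) (|5−8| = |2−5| = 3).
Total attacking pairs: 10.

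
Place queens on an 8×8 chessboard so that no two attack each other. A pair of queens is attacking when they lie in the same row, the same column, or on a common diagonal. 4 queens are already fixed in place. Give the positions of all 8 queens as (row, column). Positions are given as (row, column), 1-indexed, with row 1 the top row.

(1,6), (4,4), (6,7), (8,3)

Row 2: attacked by (1,6)→{5,6,7}; (4,4)→{2,4,6}; (6,7)→{3,7}; (8,3)→{3}. Safe: 1, 8. Place at column 8.
Row 3: attacked by (1,6)→{4,6,8}; (2,8)→{7,8}; (4,4)→{3,4,5}; (6,7)→{4,7}; (8,3)→{3,8}. Safe: 1, 2. Place at column 2.
Row 5: attacked by (1,6)→{2,6}; (2,8)→{5,8}; (3,2)→{2,4}; (4,4)→{3,4,5}; (6,7)→{6,7,8}; (8,3)→{3,6}. Safe: 1. Place at column 1.
Row 7: attacked by (1,6)→{6}; (2,8)→{3,8}; (3,2)→{2,6}; (4,4)→{1,4,7}; (5,1)→{1,3}; (6,7)→{6,7,8}; (8,3)→{2,3,4}. Safe: 5. Place at column 5.
Columns [6, 8, 2, 4, 1, 7, 5, 3], r−c [-5, -6, 1, 0, 4, -1, 2, 5], r+c [7, 10, 5, 8, 6, 13, 12, 11] are all distinct, so no two queens attack.

(1,6) (2,8) (3,2) (4,4) (5,1) (6,7) (7,5) (8,3)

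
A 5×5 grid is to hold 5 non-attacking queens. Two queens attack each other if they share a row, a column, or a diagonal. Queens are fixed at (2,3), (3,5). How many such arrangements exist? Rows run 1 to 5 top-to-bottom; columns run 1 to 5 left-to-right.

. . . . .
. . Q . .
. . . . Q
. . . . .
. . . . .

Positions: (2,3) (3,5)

Branch on row 1: col 1 → 1.
Sum: 1 = 1.

1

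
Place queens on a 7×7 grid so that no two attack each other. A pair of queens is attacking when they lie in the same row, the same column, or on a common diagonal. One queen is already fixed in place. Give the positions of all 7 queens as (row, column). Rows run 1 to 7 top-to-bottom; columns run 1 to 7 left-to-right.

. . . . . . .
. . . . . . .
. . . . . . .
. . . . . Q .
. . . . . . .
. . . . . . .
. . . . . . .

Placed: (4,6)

(1,5) (2,3) (3,1) (4,6) (5,4) (6,2) (7,7)

Row 1: attacked by (4,6)→{3,6}. Safe: 1, 2, 4, 5, 7. Place at column 5.
Row 2: attacked by (1,5)→{4,5,6}; (4,6)→{4,6}. Safe: 1, 2, 3, 7. Place at column 3.
Row 3: attacked by (1,5)→{3,5,7}; (2,3)→{2,3,4}; (4,6)→{5,6,7}. Safe: 1. Place at column 1.
Row 5: attacked by (1,5)→{1,5}; (2,3)→{3,6}; (3,1)→{1,3}; (4,6)→{5,6,7}. Safe: 2, 4. Place at column 4.
Row 6: attacked by (1,5)→{5}; (2,3)→{3,7}; (3,1)→{1,4}; (4,6)→{4,6}; (5,4)→{3,4,5}. Safe: 2. Place at column 2.
Row 7: attacked by (1,5)→{5}; (2,3)→{3}; (3,1)→{1,5}; (4,6)→{3,6}; (5,4)→{2,4,6}; (6,2)→{1,2,3}. Safe: 7. Place at column 7.
Columns [5, 3, 1, 6, 4, 2, 7], r−c [-4, -1, 2, -2, 1, 4, 0], r+c [6, 5, 4, 10, 9, 8, 14] are all distinct, so no two queens attack.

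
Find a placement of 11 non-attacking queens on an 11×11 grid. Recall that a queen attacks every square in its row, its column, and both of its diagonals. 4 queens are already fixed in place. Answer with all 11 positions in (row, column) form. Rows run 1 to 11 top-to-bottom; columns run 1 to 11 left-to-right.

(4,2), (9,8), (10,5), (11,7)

(1,9) (2,3) (3,10) (4,2) (5,11) (6,6) (7,4) (8,1) (9,8) (10,5) (11,7)

Row 1: attacked by (4,2)→{2,5}; (9,8)→{8}; (10,5)→{5}; (11,7)→{7}. Safe: 1, 3, 4, 6, 9, 10, 11. Place at column 9.
Row 2: attacked by (1,9)→{8,9,10}; (4,2)→{2,4}; (9,8)→{1,8}; (10,5)→{5}; (11,7)→{7}. Safe: 3, 6, 11. Place at column 3.
Row 3: attacked by (1,9)→{7,9,11}; (2,3)→{2,3,4}; (4,2)→{1,2,3}; (9,8)→{2,8}; (10,5)→{5}; (11,7)→{7}. Safe: 6, 10. Place at column 10.
Row 5: attacked by (1,9)→{5,9}; (2,3)→{3,6}; (3,10)→{8,10}; (4,2)→{1,2,3}; (9,8)→{4,8}; (10,5)→{5,10}; (11,7)→{1,7}. Safe: 11. Place at column 11.
Row 6: attacked by (1,9)→{4,9}; (2,3)→{3,7}; (3,10)→{7,10}; (4,2)→{2,4}; (5,11)→{10,11}; (9,8)→{5,8,11}; (10,5)→{1,5,9}; (11,7)→{2,7}. Safe: 6. Place at column 6.
Row 7: attacked by (1,9)→{3,9}; (2,3)→{3,8}; (3,10)→{6,10}; (4,2)→{2,5}; (5,11)→{9,11}; (6,6)→{5,6,7}; (9,8)→{6,8,10}; (10,5)→{2,5,8}; (11,7)→{3,7,11}. Safe: 1, 4. Place at column 4.
Row 8: attacked by (1,9)→{2,9}; (2,3)→{3,9}; (3,10)→{5,10}; (4,2)→{2,6}; (5,11)→{8,11}; (6,6)→{4,6,8}; (7,4)→{3,4,5}; (9,8)→{7,8,9}; (10,5)→{3,5,7}; (11,7)→{4,7,10}. Safe: 1. Place at column 1.
Columns [9, 3, 10, 2, 11, 6, 4, 1, 8, 5, 7], r−c [-8, -1, -7, 2, -6, 0, 3, 7, 1, 5, 4], r+c [10, 5, 13, 6, 16, 12, 11, 9, 17, 15, 18] are all distinct, so no two queens attack.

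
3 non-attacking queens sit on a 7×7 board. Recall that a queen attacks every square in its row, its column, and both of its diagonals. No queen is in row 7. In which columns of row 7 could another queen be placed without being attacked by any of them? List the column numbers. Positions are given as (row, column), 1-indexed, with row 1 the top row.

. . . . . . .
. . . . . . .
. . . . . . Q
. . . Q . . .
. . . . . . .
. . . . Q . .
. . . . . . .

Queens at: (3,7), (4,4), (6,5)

(3,7) attacks row 7 at column 7 and diagonals 3.
(4,4) attacks row 7 at column 4 and diagonals 1, 7.
(6,5) attacks row 7 at column 5 and diagonals 4, 6.
Attacked columns: {1, 3, 4, 5, 6, 7}. Safe: {2}.

columns 2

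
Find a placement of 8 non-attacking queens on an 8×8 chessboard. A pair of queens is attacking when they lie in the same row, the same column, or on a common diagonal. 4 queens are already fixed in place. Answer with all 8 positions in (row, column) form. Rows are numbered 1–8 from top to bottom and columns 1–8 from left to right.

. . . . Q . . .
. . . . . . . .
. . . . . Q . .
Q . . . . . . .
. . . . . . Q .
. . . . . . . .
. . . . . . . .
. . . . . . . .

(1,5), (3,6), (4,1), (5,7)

Row 2: attacked by (1,5)→{4,5,6}; (3,6)→{5,6,7}; (4,1)→{1,3}; (5,7)→{4,7}. Safe: 2, 8. Place at column 2.
Row 6: attacked by (1,5)→{5}; (2,2)→{2,6}; (3,6)→{3,6}; (4,1)→{1,3}; (5,7)→{6,7,8}. Safe: 4. Place at column 4.
Row 7: attacked by (1,5)→{5}; (2,2)→{2,7}; (3,6)→{2,6}; (4,1)→{1,4}; (5,7)→{5,7}; (6,4)→{3,4,5}. Safe: 8. Place at column 8.
Row 8: attacked by (1,5)→{5}; (2,2)→{2,8}; (3,6)→{1,6}; (4,1)→{1,5}; (5,7)→{4,7}; (6,4)→{2,4,6}; (7,8)→{7,8}. Safe: 3. Place at column 3.
Columns [5, 2, 6, 1, 7, 4, 8, 3], r−c [-4, 0, -3, 3, -2, 2, -1, 5], r+c [6, 4, 9, 5, 12, 10, 15, 11] are all distinct, so no two queens attack.

(1,5) (2,2) (3,6) (4,1) (5,7) (6,4) (7,8) (8,3)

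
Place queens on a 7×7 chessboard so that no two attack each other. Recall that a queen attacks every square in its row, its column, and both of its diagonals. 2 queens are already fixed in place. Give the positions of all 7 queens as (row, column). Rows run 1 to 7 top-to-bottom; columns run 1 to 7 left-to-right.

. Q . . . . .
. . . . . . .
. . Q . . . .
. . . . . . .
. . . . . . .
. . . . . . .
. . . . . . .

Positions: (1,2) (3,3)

Row 2: attacked by (1,2)→{1,2,3}; (3,3)→{2,3,4}. Safe: 5, 6, 7. Place at column 5.
Row 4: attacked by (1,2)→{2,5}; (2,5)→{3,5,7}; (3,3)→{2,3,4}. Safe: 1, 6. Place at column 1.
Row 5: attacked by (1,2)→{2,6}; (2,5)→{2,5}; (3,3)→{1,3,5}; (4,1)→{1,2}. Safe: 4, 7. Place at column 7.
Row 6: attacked by (1,2)→{2,7}; (2,5)→{1,5}; (3,3)→{3,6}; (4,1)→{1,3}; (5,7)→{6,7}. Safe: 4. Place at column 4.
Row 7: attacked by (1,2)→{2}; (2,5)→{5}; (3,3)→{3,7}; (4,1)→{1,4}; (5,7)→{5,7}; (6,4)→{3,4,5}. Safe: 6. Place at column 6.
Columns [2, 5, 3, 1, 7, 4, 6], r−c [-1, -3, 0, 3, -2, 2, 1], r+c [3, 7, 6, 5, 12, 10, 13] are all distinct, so no two queens attack.

(1,2) (2,5) (3,3) (4,1) (5,7) (6,4) (7,6)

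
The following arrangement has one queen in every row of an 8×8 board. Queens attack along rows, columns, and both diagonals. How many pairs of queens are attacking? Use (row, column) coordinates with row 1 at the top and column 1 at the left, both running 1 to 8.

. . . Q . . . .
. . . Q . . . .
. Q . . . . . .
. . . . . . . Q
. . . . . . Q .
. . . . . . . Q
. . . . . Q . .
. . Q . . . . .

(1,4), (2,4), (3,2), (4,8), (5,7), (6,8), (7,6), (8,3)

Same column: (1,4)–(2,4) (column 4); (4,8)–(6,8) (column 8).
Same diagonal: (1,4)–(3,2) (|1−3| = |4−2| = 2); (2,4)–(5,7) (|2−5| = |4−7| = 3); (2,4)–(6,8) (|2−6| = |4−8| = 4); (3,2)–(7,6) (|3−7| = |2−6| = 4); (4,8)–(5,7) (|4−5| = |8−7| = 1); (5,7)–(6,8) (|5−6| = |7−8| = 1).
Total attacking pairs: 8.

8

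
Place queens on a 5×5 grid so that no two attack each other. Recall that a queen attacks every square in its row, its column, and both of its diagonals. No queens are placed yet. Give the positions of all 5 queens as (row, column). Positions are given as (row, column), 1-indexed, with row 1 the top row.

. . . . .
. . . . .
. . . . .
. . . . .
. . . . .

(1,2) (2,4) (3,1) (4,3) (5,5)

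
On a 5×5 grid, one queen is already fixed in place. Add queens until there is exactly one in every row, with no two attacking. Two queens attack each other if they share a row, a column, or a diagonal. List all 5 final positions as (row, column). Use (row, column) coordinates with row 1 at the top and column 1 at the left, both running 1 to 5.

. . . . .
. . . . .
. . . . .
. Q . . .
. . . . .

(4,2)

Row 1: attacked by (4,2)→{2,5}. Safe: 1, 3, 4. Place at column 1.
Row 2: attacked by (1,1)→{1,2}; (4,2)→{2,4}. Safe: 3, 5. Place at column 3.
Row 3: attacked by (1,1)→{1,3}; (2,3)→{2,3,4}; (4,2)→{1,2,3}. Safe: 5. Place at column 5.
Row 5: attacked by (1,1)→{1,5}; (2,3)→{3}; (3,5)→{3,5}; (4,2)→{1,2,3}. Safe: 4. Place at column 4.
Columns [1, 3, 5, 2, 4], r−c [0, -1, -2, 2, 1], r+c [2, 5, 8, 6, 9] are all distinct, so no two queens attack.

(1,1) (2,3) (3,5) (4,2) (5,4)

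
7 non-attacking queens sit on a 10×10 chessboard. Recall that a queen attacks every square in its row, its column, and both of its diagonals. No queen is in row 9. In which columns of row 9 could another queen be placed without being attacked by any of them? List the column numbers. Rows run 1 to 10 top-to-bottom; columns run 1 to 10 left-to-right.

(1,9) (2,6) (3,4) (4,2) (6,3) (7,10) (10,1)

columns 5

(1,9) attacks row 9 at column 9 and diagonals 1.
(2,6) attacks row 9 at column 6.
(3,4) attacks row 9 at column 4 and diagonals 10.
(4,2) attacks row 9 at column 2 and diagonals 7.
(6,3) attacks row 9 at column 3 and diagonals 6.
(7,10) attacks row 9 at column 10 and diagonals 8.
(10,1) attacks row 9 at column 1 and diagonals 2.
Attacked columns: {1, 2, 3, 4, 6, 7, 8, 9, 10}. Safe: {5}.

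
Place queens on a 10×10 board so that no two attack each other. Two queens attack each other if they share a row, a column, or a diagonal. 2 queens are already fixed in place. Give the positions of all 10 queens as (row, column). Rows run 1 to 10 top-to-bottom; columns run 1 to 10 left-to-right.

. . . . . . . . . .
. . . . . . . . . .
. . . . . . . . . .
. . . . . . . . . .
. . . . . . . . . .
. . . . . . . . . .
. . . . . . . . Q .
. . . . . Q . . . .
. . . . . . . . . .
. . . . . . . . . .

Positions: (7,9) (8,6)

(1,10) (2,8) (3,2) (4,4) (5,1) (6,7) (7,9) (8,6) (9,3) (10,5)

Row 1: attacked by (7,9)→{3,9}; (8,6)→{6}. Safe: 1, 2, 4, 5, 7, 8, 10. Place at column 10.
Row 2: attacked by (1,10)→{9,10}; (7,9)→{4,9}; (8,6)→{6}. Safe: 1, 2, 3, 5, 7, 8. Place at column 8.
Row 3: attacked by (1,10)→{8,10}; (2,8)→{7,8,9}; (7,9)→{5,9}; (8,6)→{1,6}. Safe: 2, 3, 4. Place at column 2.
Row 4: attacked by (1,10)→{7,10}; (2,8)→{6,8,10}; (3,2)→{1,2,3}; (7,9)→{6,9}; (8,6)→{2,6,10}. Safe: 4, 5. Place at column 4.
Row 5: attacked by (1,10)→{6,10}; (2,8)→{5,8}; (3,2)→{2,4}; (4,4)→{3,4,5}; (7,9)→{7,9}; (8,6)→{3,6,9}. Safe: 1. Place at column 1.
Row 6: attacked by (1,10)→{5,10}; (2,8)→{4,8}; (3,2)→{2,5}; (4,4)→{2,4,6}; (5,1)→{1,2}; (7,9)→{8,9,10}; (8,6)→{4,6,8}. Safe: 3, 7. Place at column 7.
Row 9: attacked by (1,10)→{2,10}; (2,8)→{1,8}; (3,2)→{2,8}; (4,4)→{4,9}; (5,1)→{1,5}; (6,7)→{4,7,10}; (7,9)→{7,9}; (8,6)→{5,6,7}. Safe: 3. Place at column 3.
Row 10: attacked by (1,10)→{1,10}; (2,8)→{8}; (3,2)→{2,9}; (4,4)→{4,10}; (5,1)→{1,6}; (6,7)→{3,7}; (7,9)→{6,9}; (8,6)→{4,6,8}; (9,3)→{2,3,4}. Safe: 5. Place at column 5.
Columns [10, 8, 2, 4, 1, 7, 9, 6, 3, 5], r−c [-9, -6, 1, 0, 4, -1, -2, 2, 6, 5], r+c [11, 10, 5, 8, 6, 13, 16, 14, 12, 15] are all distinct, so no two queens attack.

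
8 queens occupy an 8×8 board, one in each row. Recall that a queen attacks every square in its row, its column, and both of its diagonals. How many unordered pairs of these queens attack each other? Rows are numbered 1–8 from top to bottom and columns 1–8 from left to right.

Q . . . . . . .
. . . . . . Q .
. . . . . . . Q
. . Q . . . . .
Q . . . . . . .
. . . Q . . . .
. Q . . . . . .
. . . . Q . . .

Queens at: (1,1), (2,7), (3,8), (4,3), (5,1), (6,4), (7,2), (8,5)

3

Same column: (1,1)–(5,1) (column 1).
Same diagonal: (2,7)–(3,8) (|2−3| = |7−8| = 1); (2,7)–(7,2) (|2−7| = |7−2| = 5).
Total attacking pairs: 3.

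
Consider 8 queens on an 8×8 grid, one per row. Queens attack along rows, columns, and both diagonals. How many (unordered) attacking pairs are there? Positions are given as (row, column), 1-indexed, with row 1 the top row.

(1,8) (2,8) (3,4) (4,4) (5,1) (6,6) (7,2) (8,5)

Same column: (1,8)–(2,8) (column 8); (3,4)–(4,4) (column 4).
Same diagonal: (1,8)–(7,2) (|1−7| = |8−2| = 6); (4,4)–(6,6) (|4−6| = |4−6| = 2).
Total attacking pairs: 4.

4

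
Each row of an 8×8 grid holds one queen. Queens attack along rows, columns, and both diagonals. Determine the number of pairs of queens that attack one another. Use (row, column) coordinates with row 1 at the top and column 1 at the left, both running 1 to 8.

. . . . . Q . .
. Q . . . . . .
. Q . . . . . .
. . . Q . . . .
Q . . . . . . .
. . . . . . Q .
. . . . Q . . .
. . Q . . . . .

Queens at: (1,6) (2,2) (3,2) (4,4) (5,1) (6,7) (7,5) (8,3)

Same column: (2,2)–(3,2) (column 2).
Same diagonal: (2,2)–(4,4) (|2−4| = |2−4| = 2).
Total attacking pairs: 2.

2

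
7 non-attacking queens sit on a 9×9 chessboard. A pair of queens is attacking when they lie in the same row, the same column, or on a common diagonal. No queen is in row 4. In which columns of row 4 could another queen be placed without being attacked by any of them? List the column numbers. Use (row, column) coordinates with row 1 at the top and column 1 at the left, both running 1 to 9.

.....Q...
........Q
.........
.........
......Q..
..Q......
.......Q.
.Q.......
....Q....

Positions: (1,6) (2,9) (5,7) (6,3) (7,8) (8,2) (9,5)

columns 4

(1,6) attacks row 4 at column 6 and diagonals 3, 9.
(2,9) attacks row 4 at column 9 and diagonals 7.
(5,7) attacks row 4 at column 7 and diagonals 6, 8.
(6,3) attacks row 4 at column 3 and diagonals 1, 5.
(7,8) attacks row 4 at column 8 and diagonals 5.
(8,2) attacks row 4 at column 2 and diagonals 6.
(9,5) attacks row 4 at column 5.
Attacked columns: {1, 2, 3, 5, 6, 7, 8, 9}. Safe: {4}.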